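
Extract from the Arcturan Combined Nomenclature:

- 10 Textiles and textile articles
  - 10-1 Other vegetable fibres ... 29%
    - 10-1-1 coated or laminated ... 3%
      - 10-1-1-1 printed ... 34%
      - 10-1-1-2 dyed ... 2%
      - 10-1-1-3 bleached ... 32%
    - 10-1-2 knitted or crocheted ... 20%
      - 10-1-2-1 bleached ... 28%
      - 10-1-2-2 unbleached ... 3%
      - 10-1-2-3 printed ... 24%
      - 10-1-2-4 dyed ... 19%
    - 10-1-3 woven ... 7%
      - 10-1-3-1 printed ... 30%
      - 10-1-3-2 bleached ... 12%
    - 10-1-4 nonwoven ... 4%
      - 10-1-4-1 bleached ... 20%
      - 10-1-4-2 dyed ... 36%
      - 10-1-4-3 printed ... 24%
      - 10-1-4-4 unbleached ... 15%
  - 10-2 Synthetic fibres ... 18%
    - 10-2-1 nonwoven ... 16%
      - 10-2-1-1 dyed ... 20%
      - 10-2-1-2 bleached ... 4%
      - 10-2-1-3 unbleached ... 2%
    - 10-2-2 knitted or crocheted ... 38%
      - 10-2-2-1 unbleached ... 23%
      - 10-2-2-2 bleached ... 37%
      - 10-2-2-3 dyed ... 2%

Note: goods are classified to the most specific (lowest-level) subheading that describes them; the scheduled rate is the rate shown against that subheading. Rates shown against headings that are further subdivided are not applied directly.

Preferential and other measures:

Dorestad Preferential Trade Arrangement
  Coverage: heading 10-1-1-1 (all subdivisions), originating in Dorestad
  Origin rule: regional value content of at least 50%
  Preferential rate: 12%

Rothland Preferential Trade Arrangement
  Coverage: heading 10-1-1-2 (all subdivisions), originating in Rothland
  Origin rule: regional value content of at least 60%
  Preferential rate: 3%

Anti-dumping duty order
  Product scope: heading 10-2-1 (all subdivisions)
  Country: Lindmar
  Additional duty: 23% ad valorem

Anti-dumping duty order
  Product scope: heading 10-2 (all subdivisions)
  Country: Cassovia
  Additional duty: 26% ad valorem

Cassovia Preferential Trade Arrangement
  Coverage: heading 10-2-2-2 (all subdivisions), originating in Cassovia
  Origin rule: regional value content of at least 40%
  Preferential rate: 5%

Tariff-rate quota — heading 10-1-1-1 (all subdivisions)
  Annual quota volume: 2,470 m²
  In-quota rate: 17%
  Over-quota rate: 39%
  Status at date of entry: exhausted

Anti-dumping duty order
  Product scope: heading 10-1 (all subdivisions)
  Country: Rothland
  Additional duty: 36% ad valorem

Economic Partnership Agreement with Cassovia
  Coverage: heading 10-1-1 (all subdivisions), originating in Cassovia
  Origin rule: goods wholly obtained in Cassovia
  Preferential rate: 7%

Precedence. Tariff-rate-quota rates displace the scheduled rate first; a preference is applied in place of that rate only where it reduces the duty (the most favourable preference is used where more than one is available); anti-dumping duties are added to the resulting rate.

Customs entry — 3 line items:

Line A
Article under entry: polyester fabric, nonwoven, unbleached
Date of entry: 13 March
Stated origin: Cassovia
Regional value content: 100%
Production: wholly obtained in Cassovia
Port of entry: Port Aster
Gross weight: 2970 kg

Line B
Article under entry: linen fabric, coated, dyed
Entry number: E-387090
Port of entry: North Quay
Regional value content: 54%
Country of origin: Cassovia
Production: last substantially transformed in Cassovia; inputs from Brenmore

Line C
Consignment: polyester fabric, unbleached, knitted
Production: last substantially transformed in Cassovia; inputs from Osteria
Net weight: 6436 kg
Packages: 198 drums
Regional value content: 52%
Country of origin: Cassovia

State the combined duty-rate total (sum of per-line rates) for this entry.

79%

Line A: polyester → 10-2; nonwoven → 10-2-1; unbleached → 10-2-1-3. Scheduled 2%. Cassovia agreement on 10-2-2-2: 10-2-1-3 not covered; Cassovia agreement on 10-1-1: 10-2-1-3 not covered; anti-dumping (Cassovia, 10-2): +26%; total 2% + 26% = 28%. → 28%.
Line B: linen → 10-1; coated → 10-1-1; dyed → 10-1-1-2. Scheduled 2%. Cassovia agreement on 10-2-2-2: 10-1-1-2 not covered; Cassovia agreement on 10-1-1: not wholly obtained. → 2%.
Line C: polyester → 10-2; knitted → 10-2-2; unbleached → 10-2-2-1. Scheduled 23%. Cassovia agreement on 10-2-2-2: 10-2-2-1 not covered; Cassovia agreement on 10-1-1: 10-2-2-1 not covered; anti-dumping (Cassovia, 10-2): +26%; total 23% + 26% = 49%. → 49%.
Sum: 28% + 2% + 49% = 79%.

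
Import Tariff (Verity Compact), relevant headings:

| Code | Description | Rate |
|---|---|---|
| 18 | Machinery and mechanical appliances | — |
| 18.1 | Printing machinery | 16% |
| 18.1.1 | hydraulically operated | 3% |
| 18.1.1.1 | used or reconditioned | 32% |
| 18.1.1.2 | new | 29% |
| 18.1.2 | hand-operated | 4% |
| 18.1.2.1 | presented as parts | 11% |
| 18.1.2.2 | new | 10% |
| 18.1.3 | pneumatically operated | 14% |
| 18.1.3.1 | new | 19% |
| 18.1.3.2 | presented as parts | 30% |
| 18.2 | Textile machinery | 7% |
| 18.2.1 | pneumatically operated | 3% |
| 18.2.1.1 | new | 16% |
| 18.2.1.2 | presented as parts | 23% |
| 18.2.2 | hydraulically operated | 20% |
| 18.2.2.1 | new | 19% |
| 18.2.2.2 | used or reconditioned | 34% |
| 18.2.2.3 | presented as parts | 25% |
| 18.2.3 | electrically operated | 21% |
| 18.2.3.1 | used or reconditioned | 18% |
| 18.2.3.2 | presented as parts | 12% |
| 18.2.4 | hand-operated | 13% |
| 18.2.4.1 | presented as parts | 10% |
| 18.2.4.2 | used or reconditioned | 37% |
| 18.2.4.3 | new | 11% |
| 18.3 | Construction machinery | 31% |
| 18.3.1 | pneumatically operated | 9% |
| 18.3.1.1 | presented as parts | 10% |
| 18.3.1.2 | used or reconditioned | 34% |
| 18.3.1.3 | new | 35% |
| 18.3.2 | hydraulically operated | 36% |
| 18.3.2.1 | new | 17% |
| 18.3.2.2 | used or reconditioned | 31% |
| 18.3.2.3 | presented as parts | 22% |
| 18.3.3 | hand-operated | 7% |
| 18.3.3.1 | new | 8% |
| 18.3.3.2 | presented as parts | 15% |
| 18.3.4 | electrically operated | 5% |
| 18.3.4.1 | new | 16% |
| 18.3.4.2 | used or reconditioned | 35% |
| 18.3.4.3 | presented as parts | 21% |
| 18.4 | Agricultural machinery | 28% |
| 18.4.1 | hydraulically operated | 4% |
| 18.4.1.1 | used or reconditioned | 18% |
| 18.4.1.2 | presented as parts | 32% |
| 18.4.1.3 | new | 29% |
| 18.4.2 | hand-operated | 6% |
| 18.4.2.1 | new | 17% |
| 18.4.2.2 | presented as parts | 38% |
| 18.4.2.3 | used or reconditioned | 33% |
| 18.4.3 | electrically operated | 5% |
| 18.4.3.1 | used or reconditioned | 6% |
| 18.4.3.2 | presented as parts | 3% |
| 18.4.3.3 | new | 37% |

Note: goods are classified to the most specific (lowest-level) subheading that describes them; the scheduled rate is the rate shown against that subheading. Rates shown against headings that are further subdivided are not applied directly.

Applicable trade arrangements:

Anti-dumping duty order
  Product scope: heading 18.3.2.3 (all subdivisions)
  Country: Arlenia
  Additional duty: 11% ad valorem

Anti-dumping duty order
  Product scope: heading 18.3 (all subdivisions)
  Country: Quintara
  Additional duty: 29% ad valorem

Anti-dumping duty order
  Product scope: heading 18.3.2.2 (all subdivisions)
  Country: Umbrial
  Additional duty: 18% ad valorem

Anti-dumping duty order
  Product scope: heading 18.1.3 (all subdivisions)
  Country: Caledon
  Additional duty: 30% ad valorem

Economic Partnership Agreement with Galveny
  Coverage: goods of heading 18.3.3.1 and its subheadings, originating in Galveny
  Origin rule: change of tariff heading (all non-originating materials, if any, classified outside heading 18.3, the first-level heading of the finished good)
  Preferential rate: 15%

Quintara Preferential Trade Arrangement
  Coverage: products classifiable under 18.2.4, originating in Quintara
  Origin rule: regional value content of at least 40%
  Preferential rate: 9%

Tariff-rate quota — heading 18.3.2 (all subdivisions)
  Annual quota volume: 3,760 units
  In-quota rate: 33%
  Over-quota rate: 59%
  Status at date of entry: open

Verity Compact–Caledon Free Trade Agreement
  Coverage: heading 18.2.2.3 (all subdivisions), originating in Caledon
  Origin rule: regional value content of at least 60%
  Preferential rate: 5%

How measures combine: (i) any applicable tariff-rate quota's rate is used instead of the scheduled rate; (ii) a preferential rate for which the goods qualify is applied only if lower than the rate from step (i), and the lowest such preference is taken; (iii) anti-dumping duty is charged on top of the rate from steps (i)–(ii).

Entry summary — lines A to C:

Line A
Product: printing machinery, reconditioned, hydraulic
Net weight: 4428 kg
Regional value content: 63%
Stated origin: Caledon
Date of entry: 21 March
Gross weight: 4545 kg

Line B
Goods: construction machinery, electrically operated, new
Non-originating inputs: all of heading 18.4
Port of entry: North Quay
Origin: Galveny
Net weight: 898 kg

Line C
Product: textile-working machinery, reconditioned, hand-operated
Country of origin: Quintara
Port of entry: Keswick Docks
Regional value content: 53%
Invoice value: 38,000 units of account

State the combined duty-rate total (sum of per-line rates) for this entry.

Line A: printing → 18.1; hydraulic → 18.1.1; reconditioned → 18.1.1.1. Scheduled 32%. Caledon agreement on 18.2.2.3: 18.1.1.1 not covered. → 32%.
Line B: construction → 18.3; electrically operated → 18.3.4; new → 18.3.4.1. Scheduled 16%. Galveny agreement on 18.3.3.1: 18.3.4.1 not covered. → 16%.
Line C: textile-working → 18.2; hand-operated → 18.2.4; reconditioned → 18.2.4.2. Scheduled 37%. Quintara agreement on 18.2.4: RVC ≥ 40% → 9% available; preferential 9%. → 9%.
Sum: 32% + 16% + 9% = 57%.

57%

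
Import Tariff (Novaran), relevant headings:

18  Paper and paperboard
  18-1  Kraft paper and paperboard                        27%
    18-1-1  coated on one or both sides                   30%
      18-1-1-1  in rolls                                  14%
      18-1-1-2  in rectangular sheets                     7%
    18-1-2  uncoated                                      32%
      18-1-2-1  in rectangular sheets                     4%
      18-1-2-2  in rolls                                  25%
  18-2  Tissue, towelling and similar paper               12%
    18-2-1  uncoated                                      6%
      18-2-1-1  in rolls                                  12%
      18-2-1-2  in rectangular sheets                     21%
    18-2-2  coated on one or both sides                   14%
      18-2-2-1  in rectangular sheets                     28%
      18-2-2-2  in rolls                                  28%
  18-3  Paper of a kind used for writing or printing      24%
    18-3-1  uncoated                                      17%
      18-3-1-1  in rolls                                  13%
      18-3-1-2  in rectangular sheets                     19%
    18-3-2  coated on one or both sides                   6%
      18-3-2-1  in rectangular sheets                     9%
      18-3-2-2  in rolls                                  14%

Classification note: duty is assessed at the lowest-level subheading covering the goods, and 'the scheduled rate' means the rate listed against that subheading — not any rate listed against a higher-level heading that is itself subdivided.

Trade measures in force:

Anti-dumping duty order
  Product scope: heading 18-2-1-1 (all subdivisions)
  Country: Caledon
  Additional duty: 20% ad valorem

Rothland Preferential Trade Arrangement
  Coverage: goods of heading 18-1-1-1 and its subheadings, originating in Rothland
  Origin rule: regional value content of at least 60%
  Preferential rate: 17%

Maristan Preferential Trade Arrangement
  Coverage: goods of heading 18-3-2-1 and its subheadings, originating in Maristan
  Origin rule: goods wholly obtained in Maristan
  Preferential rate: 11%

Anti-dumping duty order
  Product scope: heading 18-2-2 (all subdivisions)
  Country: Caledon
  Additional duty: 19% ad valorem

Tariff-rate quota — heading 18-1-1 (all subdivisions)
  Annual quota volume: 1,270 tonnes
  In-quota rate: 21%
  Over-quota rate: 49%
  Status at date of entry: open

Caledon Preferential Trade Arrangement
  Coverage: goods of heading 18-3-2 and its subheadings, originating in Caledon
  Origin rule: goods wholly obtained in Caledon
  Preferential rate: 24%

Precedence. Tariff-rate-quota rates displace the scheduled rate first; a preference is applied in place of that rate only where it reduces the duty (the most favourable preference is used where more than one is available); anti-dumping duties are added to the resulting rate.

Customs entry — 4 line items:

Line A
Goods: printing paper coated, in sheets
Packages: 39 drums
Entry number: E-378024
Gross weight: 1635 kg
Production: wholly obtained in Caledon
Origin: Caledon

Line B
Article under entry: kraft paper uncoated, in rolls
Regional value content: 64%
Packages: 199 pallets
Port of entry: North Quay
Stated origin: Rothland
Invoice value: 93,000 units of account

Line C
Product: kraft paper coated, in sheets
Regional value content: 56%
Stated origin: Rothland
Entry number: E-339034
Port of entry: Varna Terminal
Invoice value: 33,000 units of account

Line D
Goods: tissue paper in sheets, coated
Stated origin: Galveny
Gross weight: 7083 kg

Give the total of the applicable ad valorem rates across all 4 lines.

83%

Line A: printing paper → 18-3; coated → 18-3-2; in sheets → 18-3-2-1. Scheduled 9%. Caledon agreement on 18-3-2: wholly obtained → 24% available; preference 24% not lower than 9% → no reduction. → 9%.
Line B: kraft paper → 18-1; uncoated → 18-1-2; in rolls → 18-1-2-2. Scheduled 25%. Rothland agreement on 18-1-1-1: 18-1-2-2 not covered. → 25%.
Line C: kraft paper → 18-1; coated → 18-1-1; in sheets → 18-1-1-2. Scheduled 7%. quota on 18-1-1 open → in-quota 21%; Rothland agreement on 18-1-1-1: 18-1-1-2 not covered. → 21%.
Line D: tissue paper → 18-2; coated → 18-2-2; in sheets → 18-2-2-1. Scheduled 28%. No special measure applies. → 28%.
Sum: 9% + 25% + 21% + 28% = 83%.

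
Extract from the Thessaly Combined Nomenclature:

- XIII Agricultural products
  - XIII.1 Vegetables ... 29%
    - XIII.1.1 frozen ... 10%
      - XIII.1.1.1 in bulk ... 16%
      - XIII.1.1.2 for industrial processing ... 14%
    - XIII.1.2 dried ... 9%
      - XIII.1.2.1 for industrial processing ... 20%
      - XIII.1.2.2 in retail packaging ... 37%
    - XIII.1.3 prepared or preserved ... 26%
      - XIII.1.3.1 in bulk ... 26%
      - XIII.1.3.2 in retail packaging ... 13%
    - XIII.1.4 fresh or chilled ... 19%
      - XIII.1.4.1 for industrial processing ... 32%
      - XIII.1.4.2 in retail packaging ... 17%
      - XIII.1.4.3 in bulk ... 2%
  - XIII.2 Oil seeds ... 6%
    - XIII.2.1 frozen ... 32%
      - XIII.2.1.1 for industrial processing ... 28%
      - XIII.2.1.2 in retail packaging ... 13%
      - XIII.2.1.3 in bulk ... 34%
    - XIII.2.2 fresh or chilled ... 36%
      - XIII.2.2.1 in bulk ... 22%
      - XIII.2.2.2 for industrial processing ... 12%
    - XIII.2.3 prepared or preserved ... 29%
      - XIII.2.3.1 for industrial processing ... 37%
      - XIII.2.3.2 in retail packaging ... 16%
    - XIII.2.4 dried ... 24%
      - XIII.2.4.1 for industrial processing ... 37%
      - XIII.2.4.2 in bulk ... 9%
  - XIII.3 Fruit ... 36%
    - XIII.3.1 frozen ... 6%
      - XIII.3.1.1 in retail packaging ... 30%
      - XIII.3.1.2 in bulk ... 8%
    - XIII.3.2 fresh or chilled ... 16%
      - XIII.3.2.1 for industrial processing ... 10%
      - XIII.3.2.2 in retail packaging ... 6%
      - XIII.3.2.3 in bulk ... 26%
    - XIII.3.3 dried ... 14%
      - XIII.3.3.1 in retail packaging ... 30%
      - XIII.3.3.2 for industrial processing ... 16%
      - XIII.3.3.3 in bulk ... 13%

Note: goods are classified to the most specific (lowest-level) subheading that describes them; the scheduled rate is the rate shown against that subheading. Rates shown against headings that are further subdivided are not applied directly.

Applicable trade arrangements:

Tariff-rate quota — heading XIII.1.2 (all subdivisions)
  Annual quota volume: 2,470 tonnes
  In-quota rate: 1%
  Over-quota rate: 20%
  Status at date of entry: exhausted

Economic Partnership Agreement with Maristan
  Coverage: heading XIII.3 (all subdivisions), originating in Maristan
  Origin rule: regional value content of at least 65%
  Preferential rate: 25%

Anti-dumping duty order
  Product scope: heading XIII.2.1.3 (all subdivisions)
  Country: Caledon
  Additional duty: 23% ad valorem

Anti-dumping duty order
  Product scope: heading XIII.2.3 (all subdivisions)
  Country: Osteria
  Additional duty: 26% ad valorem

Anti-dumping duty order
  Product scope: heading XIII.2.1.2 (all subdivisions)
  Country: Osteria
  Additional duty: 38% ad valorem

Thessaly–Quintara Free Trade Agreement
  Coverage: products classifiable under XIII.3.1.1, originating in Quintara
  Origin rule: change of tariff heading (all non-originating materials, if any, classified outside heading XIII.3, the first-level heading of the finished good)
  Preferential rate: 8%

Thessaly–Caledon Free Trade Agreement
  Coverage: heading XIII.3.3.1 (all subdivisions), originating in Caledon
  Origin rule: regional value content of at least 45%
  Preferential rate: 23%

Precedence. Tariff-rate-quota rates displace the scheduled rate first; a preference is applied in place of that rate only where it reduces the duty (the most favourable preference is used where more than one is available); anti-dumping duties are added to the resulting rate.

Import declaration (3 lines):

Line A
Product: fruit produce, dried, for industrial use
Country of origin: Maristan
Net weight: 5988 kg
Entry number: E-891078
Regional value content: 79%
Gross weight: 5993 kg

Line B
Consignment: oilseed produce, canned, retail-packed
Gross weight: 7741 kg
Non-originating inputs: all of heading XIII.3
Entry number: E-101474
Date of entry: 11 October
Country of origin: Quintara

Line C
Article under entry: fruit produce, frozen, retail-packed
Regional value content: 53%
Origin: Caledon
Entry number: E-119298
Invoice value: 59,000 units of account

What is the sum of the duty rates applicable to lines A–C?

62%

Line A: fruit → XIII.3; dried → XIII.3.3; for industrial use → XIII.3.3.2. Scheduled 16%. Maristan agreement on XIII.3: RVC ≥ 65% → 25% available; preference 25% not lower than 16% → no reduction. → 16%.
Line B: oilseed → XIII.2; canned → XIII.2.3; retail-packed → XIII.2.3.2. Scheduled 16%. Quintara agreement on XIII.3.1.1: XIII.2.3.2 not covered. → 16%.
Line C: fruit → XIII.3; frozen → XIII.3.1; retail-packed → XIII.3.1.1. Scheduled 30%. Caledon agreement on XIII.3.3.1: XIII.3.1.1 not covered. → 30%.
Sum: 16% + 16% + 30% = 62%.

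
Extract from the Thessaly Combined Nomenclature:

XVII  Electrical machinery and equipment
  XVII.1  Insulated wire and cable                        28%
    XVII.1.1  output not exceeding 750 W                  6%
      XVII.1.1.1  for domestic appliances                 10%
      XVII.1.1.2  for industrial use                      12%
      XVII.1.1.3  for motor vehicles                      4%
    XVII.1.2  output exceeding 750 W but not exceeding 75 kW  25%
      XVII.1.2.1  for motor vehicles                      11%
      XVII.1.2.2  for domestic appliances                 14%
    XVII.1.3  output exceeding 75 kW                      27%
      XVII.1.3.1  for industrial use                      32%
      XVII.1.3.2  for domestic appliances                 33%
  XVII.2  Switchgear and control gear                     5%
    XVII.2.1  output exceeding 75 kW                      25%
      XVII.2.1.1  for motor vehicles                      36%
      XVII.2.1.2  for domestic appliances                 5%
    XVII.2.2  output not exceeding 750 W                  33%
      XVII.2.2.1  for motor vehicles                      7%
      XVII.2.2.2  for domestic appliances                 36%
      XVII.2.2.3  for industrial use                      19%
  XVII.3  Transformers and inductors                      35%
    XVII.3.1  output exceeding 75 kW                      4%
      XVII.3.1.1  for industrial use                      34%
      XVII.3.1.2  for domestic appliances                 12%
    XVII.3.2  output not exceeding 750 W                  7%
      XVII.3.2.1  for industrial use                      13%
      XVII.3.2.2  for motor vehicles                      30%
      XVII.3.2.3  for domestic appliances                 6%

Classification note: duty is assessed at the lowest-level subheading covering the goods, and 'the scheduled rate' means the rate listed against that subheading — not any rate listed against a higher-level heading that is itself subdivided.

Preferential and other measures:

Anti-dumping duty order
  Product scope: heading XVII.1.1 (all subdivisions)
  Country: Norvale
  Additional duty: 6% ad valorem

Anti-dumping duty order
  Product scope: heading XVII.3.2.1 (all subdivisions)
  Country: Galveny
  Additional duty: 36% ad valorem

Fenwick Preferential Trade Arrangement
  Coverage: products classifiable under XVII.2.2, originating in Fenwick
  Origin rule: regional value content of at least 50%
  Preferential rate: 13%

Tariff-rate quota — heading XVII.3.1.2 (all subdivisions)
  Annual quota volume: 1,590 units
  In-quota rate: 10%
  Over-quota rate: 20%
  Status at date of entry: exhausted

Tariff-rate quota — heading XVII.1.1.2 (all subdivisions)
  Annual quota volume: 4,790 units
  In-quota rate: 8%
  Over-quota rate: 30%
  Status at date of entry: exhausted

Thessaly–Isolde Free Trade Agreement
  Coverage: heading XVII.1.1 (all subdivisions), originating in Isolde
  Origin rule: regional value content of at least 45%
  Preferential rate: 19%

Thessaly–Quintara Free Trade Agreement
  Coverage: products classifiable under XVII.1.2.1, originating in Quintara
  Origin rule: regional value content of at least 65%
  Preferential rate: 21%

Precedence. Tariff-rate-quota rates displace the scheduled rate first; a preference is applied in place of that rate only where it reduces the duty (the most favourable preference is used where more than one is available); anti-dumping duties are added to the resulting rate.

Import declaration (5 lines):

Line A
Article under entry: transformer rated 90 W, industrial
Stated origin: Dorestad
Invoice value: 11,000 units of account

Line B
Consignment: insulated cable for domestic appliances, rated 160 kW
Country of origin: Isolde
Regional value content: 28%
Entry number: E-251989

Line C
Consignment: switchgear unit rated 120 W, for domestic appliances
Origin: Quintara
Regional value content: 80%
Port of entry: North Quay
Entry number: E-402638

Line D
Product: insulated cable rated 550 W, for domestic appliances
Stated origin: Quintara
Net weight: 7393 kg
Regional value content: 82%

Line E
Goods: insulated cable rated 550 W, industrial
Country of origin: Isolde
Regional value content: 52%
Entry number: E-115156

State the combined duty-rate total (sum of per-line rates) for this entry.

111%

Line A: transformer → XVII.3; rated 90 W → XVII.3.2; industrial → XVII.3.2.1. Scheduled 13%. No special measure applies. → 13%.
Line B: insulated cable → XVII.1; rated 160 kW → XVII.1.3; for domestic appliances → XVII.1.3.2. Scheduled 33%. Isolde agreement on XVII.1.1: XVII.1.3.2 not covered. → 33%.
Line C: switchgear unit → XVII.2; rated 120 W → XVII.2.2; for domestic appliances → XVII.2.2.2. Scheduled 36%. Quintara agreement on XVII.1.2.1: XVII.2.2.2 not covered. → 36%.
Line D: insulated cable → XVII.1; rated 550 W → XVII.1.1; for domestic appliances → XVII.1.1.1. Scheduled 10%. Quintara agreement on XVII.1.2.1: XVII.1.1.1 not covered. → 10%.
Line E: insulated cable → XVII.1; rated 550 W → XVII.1.1; industrial → XVII.1.1.2. Scheduled 12%. quota on XVII.1.1.2 exhausted → over-quota 30%; Isolde agreement on XVII.1.1: RVC ≥ 45% → 19% available; preferential 19%. → 19%.
Sum: 13% + 33% + 36% + 10% + 19% = 111%.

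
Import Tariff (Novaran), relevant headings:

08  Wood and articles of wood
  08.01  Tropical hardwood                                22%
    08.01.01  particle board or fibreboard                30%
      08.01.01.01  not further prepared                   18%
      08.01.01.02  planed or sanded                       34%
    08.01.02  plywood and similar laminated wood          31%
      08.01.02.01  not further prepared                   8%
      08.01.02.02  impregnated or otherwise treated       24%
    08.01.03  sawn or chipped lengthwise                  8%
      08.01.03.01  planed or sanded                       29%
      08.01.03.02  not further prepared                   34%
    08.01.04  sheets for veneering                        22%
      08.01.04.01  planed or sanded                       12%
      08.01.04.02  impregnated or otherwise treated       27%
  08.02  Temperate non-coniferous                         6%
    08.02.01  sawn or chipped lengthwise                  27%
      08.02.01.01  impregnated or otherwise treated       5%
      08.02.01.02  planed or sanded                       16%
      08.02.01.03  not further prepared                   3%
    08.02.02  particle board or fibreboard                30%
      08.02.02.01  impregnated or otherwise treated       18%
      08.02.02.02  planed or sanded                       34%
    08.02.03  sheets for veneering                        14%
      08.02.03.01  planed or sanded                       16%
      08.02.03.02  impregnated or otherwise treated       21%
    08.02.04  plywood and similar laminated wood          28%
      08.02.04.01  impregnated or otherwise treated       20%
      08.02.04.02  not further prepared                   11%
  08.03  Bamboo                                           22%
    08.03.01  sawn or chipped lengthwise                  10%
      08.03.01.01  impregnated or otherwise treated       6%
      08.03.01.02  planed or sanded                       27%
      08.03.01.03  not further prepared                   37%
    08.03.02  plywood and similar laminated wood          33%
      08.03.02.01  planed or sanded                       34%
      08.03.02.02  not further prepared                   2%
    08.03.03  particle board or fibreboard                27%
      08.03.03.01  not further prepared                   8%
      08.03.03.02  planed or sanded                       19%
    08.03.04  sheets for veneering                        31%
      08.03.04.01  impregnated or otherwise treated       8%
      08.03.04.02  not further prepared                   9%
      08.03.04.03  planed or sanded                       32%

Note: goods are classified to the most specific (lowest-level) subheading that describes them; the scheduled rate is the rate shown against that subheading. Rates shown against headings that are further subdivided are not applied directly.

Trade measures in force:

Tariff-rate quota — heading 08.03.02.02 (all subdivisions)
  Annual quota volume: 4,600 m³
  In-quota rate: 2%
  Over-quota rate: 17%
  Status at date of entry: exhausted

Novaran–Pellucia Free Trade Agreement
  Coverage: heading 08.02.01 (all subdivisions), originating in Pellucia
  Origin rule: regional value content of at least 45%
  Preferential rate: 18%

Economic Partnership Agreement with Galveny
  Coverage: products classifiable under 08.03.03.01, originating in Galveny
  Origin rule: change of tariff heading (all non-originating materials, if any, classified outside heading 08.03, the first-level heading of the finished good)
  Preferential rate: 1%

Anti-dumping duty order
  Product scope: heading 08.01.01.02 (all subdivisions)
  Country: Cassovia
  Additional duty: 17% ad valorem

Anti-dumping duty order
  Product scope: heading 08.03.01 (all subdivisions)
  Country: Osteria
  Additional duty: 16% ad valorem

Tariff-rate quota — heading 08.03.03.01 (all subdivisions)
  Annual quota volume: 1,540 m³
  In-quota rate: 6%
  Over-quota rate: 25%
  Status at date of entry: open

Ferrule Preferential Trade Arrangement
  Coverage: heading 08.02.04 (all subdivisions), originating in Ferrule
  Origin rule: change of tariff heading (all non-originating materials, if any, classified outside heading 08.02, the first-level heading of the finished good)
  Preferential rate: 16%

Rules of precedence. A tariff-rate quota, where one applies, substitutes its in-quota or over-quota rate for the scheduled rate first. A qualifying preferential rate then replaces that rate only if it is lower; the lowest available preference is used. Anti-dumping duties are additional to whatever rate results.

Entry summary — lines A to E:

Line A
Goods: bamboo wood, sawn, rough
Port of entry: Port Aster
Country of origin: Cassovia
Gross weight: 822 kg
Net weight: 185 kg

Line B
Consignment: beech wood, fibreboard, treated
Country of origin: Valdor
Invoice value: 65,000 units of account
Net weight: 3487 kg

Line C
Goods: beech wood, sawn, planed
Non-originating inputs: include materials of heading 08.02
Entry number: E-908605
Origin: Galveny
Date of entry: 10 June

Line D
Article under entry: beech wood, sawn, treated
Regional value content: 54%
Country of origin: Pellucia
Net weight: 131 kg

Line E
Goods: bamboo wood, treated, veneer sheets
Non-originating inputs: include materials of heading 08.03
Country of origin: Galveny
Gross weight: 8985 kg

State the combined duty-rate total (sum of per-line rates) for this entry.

84%

Line A: bamboo → 08.03; sawn → 08.03.01; rough → 08.03.01.03. Scheduled 37%. No special measure applies. → 37%.
Line B: beech → 08.02; fibreboard → 08.02.02; treated → 08.02.02.01. Scheduled 18%. No special measure applies. → 18%.
Line C: beech → 08.02; sawn → 08.02.01; planed → 08.02.01.02. Scheduled 16%. Galveny agreement on 08.03.03.01: 08.02.01.02 not covered. → 16%.
Line D: beech → 08.02; sawn → 08.02.01; treated → 08.02.01.01. Scheduled 5%. Pellucia agreement on 08.02.01: RVC ≥ 45% → 18% available; preference 18% not lower than 5% → no reduction. → 5%.
Line E: bamboo → 08.03; veneer sheets → 08.03.04; treated → 08.03.04.01. Scheduled 8%. Galveny agreement on 08.03.03.01: 08.03.04.01 not covered. → 8%.
Sum: 37% + 18% + 16% + 5% + 8% = 84%.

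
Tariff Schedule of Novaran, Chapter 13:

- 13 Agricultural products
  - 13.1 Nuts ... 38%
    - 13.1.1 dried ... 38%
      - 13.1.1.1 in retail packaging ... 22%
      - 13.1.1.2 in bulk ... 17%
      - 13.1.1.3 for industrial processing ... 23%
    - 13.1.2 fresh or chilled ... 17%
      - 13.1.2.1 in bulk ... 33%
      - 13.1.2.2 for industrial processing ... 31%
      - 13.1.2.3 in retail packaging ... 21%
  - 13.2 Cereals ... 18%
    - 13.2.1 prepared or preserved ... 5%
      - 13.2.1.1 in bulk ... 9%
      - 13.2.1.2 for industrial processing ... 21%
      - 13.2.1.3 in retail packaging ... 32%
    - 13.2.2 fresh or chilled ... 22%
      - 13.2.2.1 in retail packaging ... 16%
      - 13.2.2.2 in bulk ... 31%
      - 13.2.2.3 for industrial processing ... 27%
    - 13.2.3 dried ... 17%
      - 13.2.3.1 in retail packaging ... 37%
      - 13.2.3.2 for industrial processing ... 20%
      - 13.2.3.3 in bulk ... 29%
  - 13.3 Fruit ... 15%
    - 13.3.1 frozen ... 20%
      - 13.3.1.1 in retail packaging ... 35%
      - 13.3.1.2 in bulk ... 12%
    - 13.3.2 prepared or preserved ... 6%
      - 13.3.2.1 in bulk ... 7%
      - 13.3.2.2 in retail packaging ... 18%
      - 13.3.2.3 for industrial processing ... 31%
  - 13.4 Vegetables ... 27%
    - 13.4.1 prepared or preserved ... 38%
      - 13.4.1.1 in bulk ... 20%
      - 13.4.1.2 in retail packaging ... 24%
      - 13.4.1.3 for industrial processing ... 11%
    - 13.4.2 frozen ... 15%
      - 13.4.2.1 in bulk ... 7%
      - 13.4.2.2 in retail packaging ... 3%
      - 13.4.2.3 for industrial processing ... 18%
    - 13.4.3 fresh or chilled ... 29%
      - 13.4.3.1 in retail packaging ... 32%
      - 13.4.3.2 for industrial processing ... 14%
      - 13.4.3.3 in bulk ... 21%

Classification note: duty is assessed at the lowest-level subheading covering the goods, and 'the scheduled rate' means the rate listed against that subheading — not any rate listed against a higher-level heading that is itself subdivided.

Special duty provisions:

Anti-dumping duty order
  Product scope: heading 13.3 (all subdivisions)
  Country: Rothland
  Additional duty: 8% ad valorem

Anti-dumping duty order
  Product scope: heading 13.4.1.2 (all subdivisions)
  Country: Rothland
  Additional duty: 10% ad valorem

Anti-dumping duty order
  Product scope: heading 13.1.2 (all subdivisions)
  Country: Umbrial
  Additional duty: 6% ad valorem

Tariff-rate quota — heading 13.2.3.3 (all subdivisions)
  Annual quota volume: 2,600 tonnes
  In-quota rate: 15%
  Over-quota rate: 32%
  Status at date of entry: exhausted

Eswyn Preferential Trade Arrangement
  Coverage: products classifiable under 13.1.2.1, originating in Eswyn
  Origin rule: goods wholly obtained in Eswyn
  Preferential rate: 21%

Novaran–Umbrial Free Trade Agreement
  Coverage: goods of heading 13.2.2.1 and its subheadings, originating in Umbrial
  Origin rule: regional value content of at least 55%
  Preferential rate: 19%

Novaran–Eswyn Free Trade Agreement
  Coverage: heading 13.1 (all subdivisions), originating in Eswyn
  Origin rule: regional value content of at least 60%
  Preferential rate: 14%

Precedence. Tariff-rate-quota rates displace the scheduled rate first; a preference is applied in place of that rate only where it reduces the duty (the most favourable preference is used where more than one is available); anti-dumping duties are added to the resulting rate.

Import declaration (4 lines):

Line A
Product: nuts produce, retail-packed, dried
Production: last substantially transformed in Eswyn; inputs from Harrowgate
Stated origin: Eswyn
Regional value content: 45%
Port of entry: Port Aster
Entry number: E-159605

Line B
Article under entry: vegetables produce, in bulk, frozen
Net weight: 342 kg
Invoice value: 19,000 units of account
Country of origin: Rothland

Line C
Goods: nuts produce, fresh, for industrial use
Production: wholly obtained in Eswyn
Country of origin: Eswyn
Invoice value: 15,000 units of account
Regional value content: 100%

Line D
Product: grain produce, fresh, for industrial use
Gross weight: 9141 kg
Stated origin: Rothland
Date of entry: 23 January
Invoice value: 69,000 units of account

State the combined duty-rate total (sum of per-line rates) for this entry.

Line A: nuts → 13.1; dried → 13.1.1; retail-packed → 13.1.1.1. Scheduled 22%. Eswyn agreement on 13.1.2.1: 13.1.1.1 not covered; Eswyn agreement on 13.1: RVC < 60%. → 22%.
Line B: vegetables → 13.4; frozen → 13.4.2; in bulk → 13.4.2.1. Scheduled 7%. No special measure applies. → 7%.
Line C: nuts → 13.1; fresh → 13.1.2; for industrial use → 13.1.2.2. Scheduled 31%. Eswyn agreement on 13.1.2.1: 13.1.2.2 not covered; Eswyn agreement on 13.1: RVC ≥ 60% → 14% available; preferential 14%. → 14%.
Line D: grain → 13.2; fresh → 13.2.2; for industrial use → 13.2.2.3. Scheduled 27%. No special measure applies. → 27%.
Sum: 22% + 7% + 14% + 27% = 70%.

70%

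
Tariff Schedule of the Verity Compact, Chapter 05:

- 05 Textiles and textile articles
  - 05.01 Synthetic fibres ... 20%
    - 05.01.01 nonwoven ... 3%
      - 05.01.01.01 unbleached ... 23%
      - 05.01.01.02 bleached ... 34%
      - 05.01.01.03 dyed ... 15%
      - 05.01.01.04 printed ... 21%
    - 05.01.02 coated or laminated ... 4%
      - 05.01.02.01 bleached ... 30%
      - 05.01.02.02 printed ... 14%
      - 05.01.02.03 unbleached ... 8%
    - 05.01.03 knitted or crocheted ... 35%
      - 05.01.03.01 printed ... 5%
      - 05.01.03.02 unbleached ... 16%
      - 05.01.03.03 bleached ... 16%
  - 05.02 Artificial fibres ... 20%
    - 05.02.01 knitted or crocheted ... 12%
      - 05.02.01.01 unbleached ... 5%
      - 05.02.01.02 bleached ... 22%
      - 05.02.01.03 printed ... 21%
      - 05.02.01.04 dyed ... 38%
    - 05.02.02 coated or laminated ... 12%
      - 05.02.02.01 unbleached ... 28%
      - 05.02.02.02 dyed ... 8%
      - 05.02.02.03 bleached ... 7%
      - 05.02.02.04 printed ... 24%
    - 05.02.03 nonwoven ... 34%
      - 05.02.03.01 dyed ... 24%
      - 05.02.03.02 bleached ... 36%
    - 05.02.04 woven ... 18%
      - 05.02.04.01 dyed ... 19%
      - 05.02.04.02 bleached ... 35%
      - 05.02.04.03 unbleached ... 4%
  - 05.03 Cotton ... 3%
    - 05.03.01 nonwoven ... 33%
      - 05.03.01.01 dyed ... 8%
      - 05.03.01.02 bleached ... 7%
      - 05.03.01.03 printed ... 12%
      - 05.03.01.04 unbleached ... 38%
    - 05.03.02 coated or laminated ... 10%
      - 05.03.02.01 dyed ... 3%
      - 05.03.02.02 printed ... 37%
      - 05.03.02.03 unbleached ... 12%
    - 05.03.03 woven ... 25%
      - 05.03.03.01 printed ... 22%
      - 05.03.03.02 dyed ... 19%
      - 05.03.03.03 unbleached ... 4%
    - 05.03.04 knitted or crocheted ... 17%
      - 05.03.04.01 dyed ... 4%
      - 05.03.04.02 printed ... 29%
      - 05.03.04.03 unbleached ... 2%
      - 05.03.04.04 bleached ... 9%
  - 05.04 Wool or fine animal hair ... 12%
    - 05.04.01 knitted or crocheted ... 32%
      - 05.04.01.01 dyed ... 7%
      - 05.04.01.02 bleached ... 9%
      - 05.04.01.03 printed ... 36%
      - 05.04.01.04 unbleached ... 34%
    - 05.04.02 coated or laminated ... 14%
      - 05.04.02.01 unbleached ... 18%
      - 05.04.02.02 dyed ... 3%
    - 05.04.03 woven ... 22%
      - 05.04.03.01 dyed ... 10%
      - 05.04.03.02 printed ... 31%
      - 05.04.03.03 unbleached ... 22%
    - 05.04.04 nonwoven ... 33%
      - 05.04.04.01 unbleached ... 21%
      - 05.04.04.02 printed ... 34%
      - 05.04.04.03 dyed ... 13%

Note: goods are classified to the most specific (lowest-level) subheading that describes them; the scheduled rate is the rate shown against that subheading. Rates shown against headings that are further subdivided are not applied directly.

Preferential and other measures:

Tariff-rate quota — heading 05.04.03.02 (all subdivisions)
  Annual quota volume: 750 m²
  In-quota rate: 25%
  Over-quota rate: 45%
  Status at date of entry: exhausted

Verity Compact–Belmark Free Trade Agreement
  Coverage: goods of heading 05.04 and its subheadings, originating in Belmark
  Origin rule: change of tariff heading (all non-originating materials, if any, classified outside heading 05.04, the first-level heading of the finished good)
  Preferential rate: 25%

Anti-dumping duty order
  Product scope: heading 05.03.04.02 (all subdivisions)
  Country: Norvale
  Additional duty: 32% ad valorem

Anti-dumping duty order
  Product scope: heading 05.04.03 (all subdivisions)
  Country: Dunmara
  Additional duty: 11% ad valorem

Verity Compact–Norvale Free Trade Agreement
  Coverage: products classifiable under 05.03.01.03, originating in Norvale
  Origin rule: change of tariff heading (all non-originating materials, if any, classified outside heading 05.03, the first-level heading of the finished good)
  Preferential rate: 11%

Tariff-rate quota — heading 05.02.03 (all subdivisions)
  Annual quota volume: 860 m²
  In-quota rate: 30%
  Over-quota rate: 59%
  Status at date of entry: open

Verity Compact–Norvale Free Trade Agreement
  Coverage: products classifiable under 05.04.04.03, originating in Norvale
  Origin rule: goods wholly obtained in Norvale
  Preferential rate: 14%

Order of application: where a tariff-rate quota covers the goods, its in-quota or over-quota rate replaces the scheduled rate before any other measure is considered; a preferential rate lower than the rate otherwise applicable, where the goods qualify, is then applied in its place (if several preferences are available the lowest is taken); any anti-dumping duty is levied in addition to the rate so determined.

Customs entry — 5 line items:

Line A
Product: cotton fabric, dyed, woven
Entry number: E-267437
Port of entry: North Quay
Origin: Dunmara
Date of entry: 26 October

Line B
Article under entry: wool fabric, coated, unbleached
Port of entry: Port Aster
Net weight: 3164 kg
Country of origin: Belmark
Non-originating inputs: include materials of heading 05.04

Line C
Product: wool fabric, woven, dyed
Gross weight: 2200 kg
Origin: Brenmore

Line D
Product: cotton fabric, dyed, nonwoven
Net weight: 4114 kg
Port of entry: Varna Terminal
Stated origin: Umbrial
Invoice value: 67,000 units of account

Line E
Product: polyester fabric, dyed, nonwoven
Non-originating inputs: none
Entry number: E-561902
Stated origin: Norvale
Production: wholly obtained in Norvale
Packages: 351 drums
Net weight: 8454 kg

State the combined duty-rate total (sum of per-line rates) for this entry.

Line A: cotton → 05.03; woven → 05.03.03; dyed → 05.03.03.02. Scheduled 19%. No special measure applies. → 19%.
Line B: wool → 05.04; coated → 05.04.02; unbleached → 05.04.02.01. Scheduled 18%. Belmark agreement on 05.04: CTH not met. → 18%.
Line C: wool → 05.04; woven → 05.04.03; dyed → 05.04.03.01. Scheduled 10%. No special measure applies. → 10%.
Line D: cotton → 05.03; nonwoven → 05.03.01; dyed → 05.03.01.01. Scheduled 8%. No special measure applies. → 8%.
Line E: polyester → 05.01; nonwoven → 05.01.01; dyed → 05.01.01.03. Scheduled 15%. Norvale agreement on 05.03.01.03: 05.01.01.03 not covered; Norvale agreement on 05.04.04.03: 05.01.01.03 not covered. → 15%.
Sum: 19% + 18% + 10% + 8% + 15% = 70%.

70%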